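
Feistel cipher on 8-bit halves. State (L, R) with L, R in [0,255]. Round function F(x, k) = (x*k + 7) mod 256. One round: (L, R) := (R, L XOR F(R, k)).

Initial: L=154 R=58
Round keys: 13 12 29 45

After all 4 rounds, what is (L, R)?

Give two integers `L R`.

Answer: 23 131

Derivation:
Round 1 (k=13): L=58 R=99
Round 2 (k=12): L=99 R=145
Round 3 (k=29): L=145 R=23
Round 4 (k=45): L=23 R=131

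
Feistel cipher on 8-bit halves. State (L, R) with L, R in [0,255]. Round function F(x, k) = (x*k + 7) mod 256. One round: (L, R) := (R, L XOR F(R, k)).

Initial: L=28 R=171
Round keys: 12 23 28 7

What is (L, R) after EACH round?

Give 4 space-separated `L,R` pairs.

Answer: 171,23 23,179 179,140 140,104

Derivation:
Round 1 (k=12): L=171 R=23
Round 2 (k=23): L=23 R=179
Round 3 (k=28): L=179 R=140
Round 4 (k=7): L=140 R=104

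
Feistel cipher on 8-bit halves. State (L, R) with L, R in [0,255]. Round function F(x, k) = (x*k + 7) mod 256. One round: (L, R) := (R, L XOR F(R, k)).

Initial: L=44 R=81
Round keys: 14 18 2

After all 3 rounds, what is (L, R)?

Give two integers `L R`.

Round 1 (k=14): L=81 R=89
Round 2 (k=18): L=89 R=24
Round 3 (k=2): L=24 R=110

Answer: 24 110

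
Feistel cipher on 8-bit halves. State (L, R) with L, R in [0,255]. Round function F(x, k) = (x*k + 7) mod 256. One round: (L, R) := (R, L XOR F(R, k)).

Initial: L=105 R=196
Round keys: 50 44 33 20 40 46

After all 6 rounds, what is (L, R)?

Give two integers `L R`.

Answer: 243 109

Derivation:
Round 1 (k=50): L=196 R=38
Round 2 (k=44): L=38 R=75
Round 3 (k=33): L=75 R=148
Round 4 (k=20): L=148 R=220
Round 5 (k=40): L=220 R=243
Round 6 (k=46): L=243 R=109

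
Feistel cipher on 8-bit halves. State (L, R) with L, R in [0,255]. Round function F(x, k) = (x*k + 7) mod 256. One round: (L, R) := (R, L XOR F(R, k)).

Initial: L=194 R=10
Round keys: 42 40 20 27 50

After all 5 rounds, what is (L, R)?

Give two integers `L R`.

Round 1 (k=42): L=10 R=105
Round 2 (k=40): L=105 R=101
Round 3 (k=20): L=101 R=130
Round 4 (k=27): L=130 R=216
Round 5 (k=50): L=216 R=181

Answer: 216 181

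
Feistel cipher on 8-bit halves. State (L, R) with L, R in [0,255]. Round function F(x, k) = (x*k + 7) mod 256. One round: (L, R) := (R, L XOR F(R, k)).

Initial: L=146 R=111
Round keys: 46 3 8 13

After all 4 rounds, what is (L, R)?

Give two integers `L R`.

Answer: 84 108

Derivation:
Round 1 (k=46): L=111 R=107
Round 2 (k=3): L=107 R=39
Round 3 (k=8): L=39 R=84
Round 4 (k=13): L=84 R=108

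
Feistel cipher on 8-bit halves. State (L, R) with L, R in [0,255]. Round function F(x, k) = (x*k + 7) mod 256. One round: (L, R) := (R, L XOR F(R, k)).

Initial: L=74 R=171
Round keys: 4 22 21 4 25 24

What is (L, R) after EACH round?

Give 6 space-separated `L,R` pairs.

Round 1 (k=4): L=171 R=249
Round 2 (k=22): L=249 R=198
Round 3 (k=21): L=198 R=188
Round 4 (k=4): L=188 R=49
Round 5 (k=25): L=49 R=108
Round 6 (k=24): L=108 R=22

Answer: 171,249 249,198 198,188 188,49 49,108 108,22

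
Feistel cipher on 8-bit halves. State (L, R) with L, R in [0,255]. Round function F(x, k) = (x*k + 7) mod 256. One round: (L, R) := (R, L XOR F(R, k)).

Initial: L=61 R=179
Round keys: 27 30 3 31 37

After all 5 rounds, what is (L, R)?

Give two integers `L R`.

Round 1 (k=27): L=179 R=213
Round 2 (k=30): L=213 R=78
Round 3 (k=3): L=78 R=36
Round 4 (k=31): L=36 R=45
Round 5 (k=37): L=45 R=172

Answer: 45 172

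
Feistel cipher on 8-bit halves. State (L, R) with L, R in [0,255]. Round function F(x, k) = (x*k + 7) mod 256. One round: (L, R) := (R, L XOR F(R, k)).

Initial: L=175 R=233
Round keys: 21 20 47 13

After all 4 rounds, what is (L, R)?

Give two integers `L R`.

Round 1 (k=21): L=233 R=139
Round 2 (k=20): L=139 R=10
Round 3 (k=47): L=10 R=86
Round 4 (k=13): L=86 R=111

Answer: 86 111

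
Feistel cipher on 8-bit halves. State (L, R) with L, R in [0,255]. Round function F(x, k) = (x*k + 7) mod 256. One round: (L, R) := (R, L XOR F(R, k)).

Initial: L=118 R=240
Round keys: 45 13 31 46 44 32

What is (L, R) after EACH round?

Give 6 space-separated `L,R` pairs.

Answer: 240,65 65,164 164,162 162,135 135,153 153,160

Derivation:
Round 1 (k=45): L=240 R=65
Round 2 (k=13): L=65 R=164
Round 3 (k=31): L=164 R=162
Round 4 (k=46): L=162 R=135
Round 5 (k=44): L=135 R=153
Round 6 (k=32): L=153 R=160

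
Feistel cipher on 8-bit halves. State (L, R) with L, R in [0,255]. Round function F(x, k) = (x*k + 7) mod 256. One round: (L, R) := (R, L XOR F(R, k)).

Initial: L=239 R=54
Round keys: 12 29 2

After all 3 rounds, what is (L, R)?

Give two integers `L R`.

Answer: 209 201

Derivation:
Round 1 (k=12): L=54 R=96
Round 2 (k=29): L=96 R=209
Round 3 (k=2): L=209 R=201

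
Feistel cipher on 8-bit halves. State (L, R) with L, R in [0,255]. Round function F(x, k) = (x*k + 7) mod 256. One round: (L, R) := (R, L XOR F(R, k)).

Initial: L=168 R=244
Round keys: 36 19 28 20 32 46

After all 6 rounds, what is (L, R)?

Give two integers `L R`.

Round 1 (k=36): L=244 R=255
Round 2 (k=19): L=255 R=0
Round 3 (k=28): L=0 R=248
Round 4 (k=20): L=248 R=103
Round 5 (k=32): L=103 R=31
Round 6 (k=46): L=31 R=254

Answer: 31 254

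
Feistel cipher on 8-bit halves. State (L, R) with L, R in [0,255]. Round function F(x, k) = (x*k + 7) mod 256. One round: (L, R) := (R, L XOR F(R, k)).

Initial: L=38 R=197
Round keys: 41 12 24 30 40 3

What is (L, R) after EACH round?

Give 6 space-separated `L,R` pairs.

Answer: 197,178 178,154 154,197 197,135 135,218 218,18

Derivation:
Round 1 (k=41): L=197 R=178
Round 2 (k=12): L=178 R=154
Round 3 (k=24): L=154 R=197
Round 4 (k=30): L=197 R=135
Round 5 (k=40): L=135 R=218
Round 6 (k=3): L=218 R=18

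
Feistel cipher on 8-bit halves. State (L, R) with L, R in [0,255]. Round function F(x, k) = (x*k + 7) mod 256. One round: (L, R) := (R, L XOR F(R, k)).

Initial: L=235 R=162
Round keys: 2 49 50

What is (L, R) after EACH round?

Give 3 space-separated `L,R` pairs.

Answer: 162,160 160,5 5,161

Derivation:
Round 1 (k=2): L=162 R=160
Round 2 (k=49): L=160 R=5
Round 3 (k=50): L=5 R=161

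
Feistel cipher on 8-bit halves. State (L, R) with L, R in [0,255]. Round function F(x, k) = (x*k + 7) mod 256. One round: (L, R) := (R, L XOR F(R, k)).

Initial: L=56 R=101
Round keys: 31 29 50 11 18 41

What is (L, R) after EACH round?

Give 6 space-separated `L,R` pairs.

Round 1 (k=31): L=101 R=122
Round 2 (k=29): L=122 R=188
Round 3 (k=50): L=188 R=197
Round 4 (k=11): L=197 R=194
Round 5 (k=18): L=194 R=110
Round 6 (k=41): L=110 R=103

Answer: 101,122 122,188 188,197 197,194 194,110 110,103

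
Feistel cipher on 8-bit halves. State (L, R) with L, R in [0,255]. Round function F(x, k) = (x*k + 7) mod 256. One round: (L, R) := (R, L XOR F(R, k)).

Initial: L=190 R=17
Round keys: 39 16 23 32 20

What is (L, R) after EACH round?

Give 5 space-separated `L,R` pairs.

Round 1 (k=39): L=17 R=32
Round 2 (k=16): L=32 R=22
Round 3 (k=23): L=22 R=33
Round 4 (k=32): L=33 R=49
Round 5 (k=20): L=49 R=250

Answer: 17,32 32,22 22,33 33,49 49,250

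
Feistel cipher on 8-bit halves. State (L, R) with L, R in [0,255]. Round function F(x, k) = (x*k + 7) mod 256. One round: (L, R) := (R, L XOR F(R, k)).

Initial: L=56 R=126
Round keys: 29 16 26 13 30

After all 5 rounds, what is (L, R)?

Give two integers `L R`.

Answer: 82 231

Derivation:
Round 1 (k=29): L=126 R=117
Round 2 (k=16): L=117 R=41
Round 3 (k=26): L=41 R=68
Round 4 (k=13): L=68 R=82
Round 5 (k=30): L=82 R=231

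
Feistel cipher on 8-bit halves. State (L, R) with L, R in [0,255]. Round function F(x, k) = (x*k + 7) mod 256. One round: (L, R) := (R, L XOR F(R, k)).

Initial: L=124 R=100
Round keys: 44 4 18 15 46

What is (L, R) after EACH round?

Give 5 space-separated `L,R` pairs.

Answer: 100,75 75,87 87,110 110,46 46,37

Derivation:
Round 1 (k=44): L=100 R=75
Round 2 (k=4): L=75 R=87
Round 3 (k=18): L=87 R=110
Round 4 (k=15): L=110 R=46
Round 5 (k=46): L=46 R=37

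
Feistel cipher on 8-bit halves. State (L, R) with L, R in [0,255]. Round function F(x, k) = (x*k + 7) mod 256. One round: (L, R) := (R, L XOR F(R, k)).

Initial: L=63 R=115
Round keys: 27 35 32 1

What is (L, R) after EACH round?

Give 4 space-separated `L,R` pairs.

Answer: 115,23 23,95 95,240 240,168

Derivation:
Round 1 (k=27): L=115 R=23
Round 2 (k=35): L=23 R=95
Round 3 (k=32): L=95 R=240
Round 4 (k=1): L=240 R=168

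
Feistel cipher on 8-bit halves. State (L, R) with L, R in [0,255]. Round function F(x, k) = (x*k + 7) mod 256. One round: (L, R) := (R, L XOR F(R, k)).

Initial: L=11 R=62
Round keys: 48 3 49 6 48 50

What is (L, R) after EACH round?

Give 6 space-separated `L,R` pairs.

Answer: 62,172 172,53 53,128 128,50 50,231 231,23

Derivation:
Round 1 (k=48): L=62 R=172
Round 2 (k=3): L=172 R=53
Round 3 (k=49): L=53 R=128
Round 4 (k=6): L=128 R=50
Round 5 (k=48): L=50 R=231
Round 6 (k=50): L=231 R=23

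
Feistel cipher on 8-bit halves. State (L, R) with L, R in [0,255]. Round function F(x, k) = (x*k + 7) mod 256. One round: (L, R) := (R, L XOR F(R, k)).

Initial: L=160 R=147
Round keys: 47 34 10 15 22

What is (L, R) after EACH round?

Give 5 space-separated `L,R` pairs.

Round 1 (k=47): L=147 R=164
Round 2 (k=34): L=164 R=92
Round 3 (k=10): L=92 R=59
Round 4 (k=15): L=59 R=32
Round 5 (k=22): L=32 R=252

Answer: 147,164 164,92 92,59 59,32 32,252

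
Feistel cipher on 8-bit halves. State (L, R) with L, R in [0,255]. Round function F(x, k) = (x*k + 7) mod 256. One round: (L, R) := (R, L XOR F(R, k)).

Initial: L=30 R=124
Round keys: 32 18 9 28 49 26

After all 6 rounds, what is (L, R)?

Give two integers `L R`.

Answer: 208 33

Derivation:
Round 1 (k=32): L=124 R=153
Round 2 (k=18): L=153 R=181
Round 3 (k=9): L=181 R=253
Round 4 (k=28): L=253 R=6
Round 5 (k=49): L=6 R=208
Round 6 (k=26): L=208 R=33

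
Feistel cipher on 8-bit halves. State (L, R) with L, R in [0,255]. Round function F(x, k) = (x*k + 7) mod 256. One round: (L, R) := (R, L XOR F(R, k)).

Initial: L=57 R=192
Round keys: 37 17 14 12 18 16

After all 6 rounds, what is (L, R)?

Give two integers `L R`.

Round 1 (k=37): L=192 R=254
Round 2 (k=17): L=254 R=37
Round 3 (k=14): L=37 R=243
Round 4 (k=12): L=243 R=78
Round 5 (k=18): L=78 R=112
Round 6 (k=16): L=112 R=73

Answer: 112 73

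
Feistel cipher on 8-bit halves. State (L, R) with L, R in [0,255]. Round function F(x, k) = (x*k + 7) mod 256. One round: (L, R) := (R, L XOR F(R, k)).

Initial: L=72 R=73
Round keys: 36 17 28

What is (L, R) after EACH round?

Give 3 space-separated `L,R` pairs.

Answer: 73,3 3,115 115,152

Derivation:
Round 1 (k=36): L=73 R=3
Round 2 (k=17): L=3 R=115
Round 3 (k=28): L=115 R=152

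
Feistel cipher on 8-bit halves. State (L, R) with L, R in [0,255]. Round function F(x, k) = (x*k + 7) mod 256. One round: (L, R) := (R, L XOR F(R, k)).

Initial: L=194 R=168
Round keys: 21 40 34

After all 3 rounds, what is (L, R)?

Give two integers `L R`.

Round 1 (k=21): L=168 R=13
Round 2 (k=40): L=13 R=167
Round 3 (k=34): L=167 R=56

Answer: 167 56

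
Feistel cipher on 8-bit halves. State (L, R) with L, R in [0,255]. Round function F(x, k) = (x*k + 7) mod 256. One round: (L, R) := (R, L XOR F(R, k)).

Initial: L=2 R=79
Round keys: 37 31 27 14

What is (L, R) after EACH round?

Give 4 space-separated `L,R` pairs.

Round 1 (k=37): L=79 R=112
Round 2 (k=31): L=112 R=216
Round 3 (k=27): L=216 R=191
Round 4 (k=14): L=191 R=161

Answer: 79,112 112,216 216,191 191,161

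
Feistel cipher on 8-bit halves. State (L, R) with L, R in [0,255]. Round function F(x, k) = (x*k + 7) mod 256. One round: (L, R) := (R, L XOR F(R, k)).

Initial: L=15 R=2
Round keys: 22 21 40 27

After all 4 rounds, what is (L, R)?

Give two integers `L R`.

Answer: 147 121

Derivation:
Round 1 (k=22): L=2 R=60
Round 2 (k=21): L=60 R=241
Round 3 (k=40): L=241 R=147
Round 4 (k=27): L=147 R=121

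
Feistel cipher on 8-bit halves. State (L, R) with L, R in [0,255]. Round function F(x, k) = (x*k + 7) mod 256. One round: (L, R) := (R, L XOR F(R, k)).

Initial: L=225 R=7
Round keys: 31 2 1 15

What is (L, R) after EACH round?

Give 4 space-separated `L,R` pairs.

Round 1 (k=31): L=7 R=1
Round 2 (k=2): L=1 R=14
Round 3 (k=1): L=14 R=20
Round 4 (k=15): L=20 R=61

Answer: 7,1 1,14 14,20 20,61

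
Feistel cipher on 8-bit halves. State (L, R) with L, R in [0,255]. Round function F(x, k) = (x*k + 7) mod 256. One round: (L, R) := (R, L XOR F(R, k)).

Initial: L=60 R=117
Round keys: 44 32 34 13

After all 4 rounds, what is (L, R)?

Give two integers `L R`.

Answer: 116 121

Derivation:
Round 1 (k=44): L=117 R=31
Round 2 (k=32): L=31 R=146
Round 3 (k=34): L=146 R=116
Round 4 (k=13): L=116 R=121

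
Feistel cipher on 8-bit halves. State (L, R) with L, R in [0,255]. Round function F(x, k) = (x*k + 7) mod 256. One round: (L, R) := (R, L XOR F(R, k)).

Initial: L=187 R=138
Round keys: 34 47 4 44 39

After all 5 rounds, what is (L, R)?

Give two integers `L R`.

Answer: 6 170

Derivation:
Round 1 (k=34): L=138 R=224
Round 2 (k=47): L=224 R=173
Round 3 (k=4): L=173 R=91
Round 4 (k=44): L=91 R=6
Round 5 (k=39): L=6 R=170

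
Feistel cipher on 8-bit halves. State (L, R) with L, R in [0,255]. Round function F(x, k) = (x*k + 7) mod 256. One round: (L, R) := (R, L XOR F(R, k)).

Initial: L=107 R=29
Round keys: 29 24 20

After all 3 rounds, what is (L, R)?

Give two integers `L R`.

Answer: 146 84

Derivation:
Round 1 (k=29): L=29 R=59
Round 2 (k=24): L=59 R=146
Round 3 (k=20): L=146 R=84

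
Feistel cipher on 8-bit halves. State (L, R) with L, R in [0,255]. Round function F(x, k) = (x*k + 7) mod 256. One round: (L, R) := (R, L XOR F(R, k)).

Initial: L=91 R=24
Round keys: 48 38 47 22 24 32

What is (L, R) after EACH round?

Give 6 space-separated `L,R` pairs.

Round 1 (k=48): L=24 R=220
Round 2 (k=38): L=220 R=183
Round 3 (k=47): L=183 R=124
Round 4 (k=22): L=124 R=24
Round 5 (k=24): L=24 R=59
Round 6 (k=32): L=59 R=127

Answer: 24,220 220,183 183,124 124,24 24,59 59,127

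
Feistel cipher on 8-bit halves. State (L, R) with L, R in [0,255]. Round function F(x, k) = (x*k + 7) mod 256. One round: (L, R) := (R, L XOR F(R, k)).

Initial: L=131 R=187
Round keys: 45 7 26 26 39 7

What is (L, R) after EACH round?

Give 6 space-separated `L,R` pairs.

Round 1 (k=45): L=187 R=101
Round 2 (k=7): L=101 R=113
Round 3 (k=26): L=113 R=228
Round 4 (k=26): L=228 R=94
Round 5 (k=39): L=94 R=189
Round 6 (k=7): L=189 R=108

Answer: 187,101 101,113 113,228 228,94 94,189 189,108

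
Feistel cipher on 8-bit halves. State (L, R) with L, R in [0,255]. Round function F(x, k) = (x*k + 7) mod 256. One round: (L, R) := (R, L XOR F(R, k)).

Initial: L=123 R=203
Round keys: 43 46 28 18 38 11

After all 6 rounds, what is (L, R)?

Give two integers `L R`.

Round 1 (k=43): L=203 R=91
Round 2 (k=46): L=91 R=170
Round 3 (k=28): L=170 R=196
Round 4 (k=18): L=196 R=101
Round 5 (k=38): L=101 R=193
Round 6 (k=11): L=193 R=55

Answer: 193 55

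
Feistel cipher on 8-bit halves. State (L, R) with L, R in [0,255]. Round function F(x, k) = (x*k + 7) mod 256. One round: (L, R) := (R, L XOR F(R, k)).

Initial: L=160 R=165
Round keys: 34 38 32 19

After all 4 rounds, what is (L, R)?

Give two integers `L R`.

Round 1 (k=34): L=165 R=81
Round 2 (k=38): L=81 R=168
Round 3 (k=32): L=168 R=86
Round 4 (k=19): L=86 R=193

Answer: 86 193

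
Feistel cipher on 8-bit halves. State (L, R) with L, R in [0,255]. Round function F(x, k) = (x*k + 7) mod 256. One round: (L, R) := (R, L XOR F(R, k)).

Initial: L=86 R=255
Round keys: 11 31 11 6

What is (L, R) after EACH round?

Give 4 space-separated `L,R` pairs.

Round 1 (k=11): L=255 R=170
Round 2 (k=31): L=170 R=98
Round 3 (k=11): L=98 R=151
Round 4 (k=6): L=151 R=243

Answer: 255,170 170,98 98,151 151,243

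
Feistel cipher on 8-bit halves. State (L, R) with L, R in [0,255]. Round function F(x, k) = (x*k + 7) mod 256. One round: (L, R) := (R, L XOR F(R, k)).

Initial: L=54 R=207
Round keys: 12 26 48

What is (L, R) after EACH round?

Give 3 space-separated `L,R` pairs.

Answer: 207,141 141,150 150,170

Derivation:
Round 1 (k=12): L=207 R=141
Round 2 (k=26): L=141 R=150
Round 3 (k=48): L=150 R=170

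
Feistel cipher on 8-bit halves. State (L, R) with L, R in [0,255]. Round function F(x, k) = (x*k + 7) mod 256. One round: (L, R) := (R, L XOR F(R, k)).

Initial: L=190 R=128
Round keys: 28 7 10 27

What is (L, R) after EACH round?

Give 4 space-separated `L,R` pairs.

Answer: 128,185 185,150 150,90 90,19

Derivation:
Round 1 (k=28): L=128 R=185
Round 2 (k=7): L=185 R=150
Round 3 (k=10): L=150 R=90
Round 4 (k=27): L=90 R=19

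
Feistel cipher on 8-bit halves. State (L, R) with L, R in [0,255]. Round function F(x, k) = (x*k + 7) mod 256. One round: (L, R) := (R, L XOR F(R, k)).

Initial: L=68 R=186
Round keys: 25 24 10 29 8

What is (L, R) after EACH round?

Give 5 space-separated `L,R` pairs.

Round 1 (k=25): L=186 R=117
Round 2 (k=24): L=117 R=69
Round 3 (k=10): L=69 R=204
Round 4 (k=29): L=204 R=102
Round 5 (k=8): L=102 R=251

Answer: 186,117 117,69 69,204 204,102 102,251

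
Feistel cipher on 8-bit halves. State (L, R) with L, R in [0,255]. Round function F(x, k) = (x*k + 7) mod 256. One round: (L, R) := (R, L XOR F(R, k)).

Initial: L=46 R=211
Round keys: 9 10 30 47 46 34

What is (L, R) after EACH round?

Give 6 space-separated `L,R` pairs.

Round 1 (k=9): L=211 R=92
Round 2 (k=10): L=92 R=76
Round 3 (k=30): L=76 R=179
Round 4 (k=47): L=179 R=168
Round 5 (k=46): L=168 R=132
Round 6 (k=34): L=132 R=39

Answer: 211,92 92,76 76,179 179,168 168,132 132,39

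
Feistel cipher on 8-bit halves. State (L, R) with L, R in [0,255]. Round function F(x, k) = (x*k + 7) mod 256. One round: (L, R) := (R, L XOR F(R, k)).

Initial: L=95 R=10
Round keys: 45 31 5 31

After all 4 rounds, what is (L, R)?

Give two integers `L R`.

Answer: 184 116

Derivation:
Round 1 (k=45): L=10 R=150
Round 2 (k=31): L=150 R=59
Round 3 (k=5): L=59 R=184
Round 4 (k=31): L=184 R=116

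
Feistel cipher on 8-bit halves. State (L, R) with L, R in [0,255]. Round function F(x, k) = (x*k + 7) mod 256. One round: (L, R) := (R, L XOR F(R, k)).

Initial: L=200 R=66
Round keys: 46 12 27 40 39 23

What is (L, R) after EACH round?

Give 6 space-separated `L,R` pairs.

Answer: 66,43 43,73 73,145 145,230 230,128 128,97

Derivation:
Round 1 (k=46): L=66 R=43
Round 2 (k=12): L=43 R=73
Round 3 (k=27): L=73 R=145
Round 4 (k=40): L=145 R=230
Round 5 (k=39): L=230 R=128
Round 6 (k=23): L=128 R=97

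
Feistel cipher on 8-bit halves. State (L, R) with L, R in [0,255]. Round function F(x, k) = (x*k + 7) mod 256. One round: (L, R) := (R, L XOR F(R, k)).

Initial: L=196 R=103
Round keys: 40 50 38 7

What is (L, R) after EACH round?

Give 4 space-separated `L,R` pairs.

Round 1 (k=40): L=103 R=219
Round 2 (k=50): L=219 R=170
Round 3 (k=38): L=170 R=152
Round 4 (k=7): L=152 R=133

Answer: 103,219 219,170 170,152 152,133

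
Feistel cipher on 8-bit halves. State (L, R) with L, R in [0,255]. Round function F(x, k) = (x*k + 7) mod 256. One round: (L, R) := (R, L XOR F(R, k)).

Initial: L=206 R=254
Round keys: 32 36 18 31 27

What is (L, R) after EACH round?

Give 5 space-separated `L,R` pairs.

Answer: 254,9 9,181 181,200 200,138 138,93

Derivation:
Round 1 (k=32): L=254 R=9
Round 2 (k=36): L=9 R=181
Round 3 (k=18): L=181 R=200
Round 4 (k=31): L=200 R=138
Round 5 (k=27): L=138 R=93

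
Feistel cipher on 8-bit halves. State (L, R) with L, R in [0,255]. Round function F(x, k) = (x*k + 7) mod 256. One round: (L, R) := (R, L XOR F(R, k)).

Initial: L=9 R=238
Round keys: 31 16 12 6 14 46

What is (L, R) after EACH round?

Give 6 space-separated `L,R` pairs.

Answer: 238,208 208,233 233,35 35,48 48,132 132,143

Derivation:
Round 1 (k=31): L=238 R=208
Round 2 (k=16): L=208 R=233
Round 3 (k=12): L=233 R=35
Round 4 (k=6): L=35 R=48
Round 5 (k=14): L=48 R=132
Round 6 (k=46): L=132 R=143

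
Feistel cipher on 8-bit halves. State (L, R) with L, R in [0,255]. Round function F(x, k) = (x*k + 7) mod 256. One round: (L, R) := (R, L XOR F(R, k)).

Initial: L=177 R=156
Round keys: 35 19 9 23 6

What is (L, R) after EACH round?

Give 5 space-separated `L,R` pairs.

Answer: 156,234 234,249 249,34 34,236 236,173

Derivation:
Round 1 (k=35): L=156 R=234
Round 2 (k=19): L=234 R=249
Round 3 (k=9): L=249 R=34
Round 4 (k=23): L=34 R=236
Round 5 (k=6): L=236 R=173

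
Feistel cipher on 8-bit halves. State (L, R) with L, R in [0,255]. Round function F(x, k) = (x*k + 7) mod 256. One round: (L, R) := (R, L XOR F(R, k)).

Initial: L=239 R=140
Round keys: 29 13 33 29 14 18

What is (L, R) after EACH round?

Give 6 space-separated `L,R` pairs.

Round 1 (k=29): L=140 R=12
Round 2 (k=13): L=12 R=47
Round 3 (k=33): L=47 R=26
Round 4 (k=29): L=26 R=214
Round 5 (k=14): L=214 R=161
Round 6 (k=18): L=161 R=143

Answer: 140,12 12,47 47,26 26,214 214,161 161,143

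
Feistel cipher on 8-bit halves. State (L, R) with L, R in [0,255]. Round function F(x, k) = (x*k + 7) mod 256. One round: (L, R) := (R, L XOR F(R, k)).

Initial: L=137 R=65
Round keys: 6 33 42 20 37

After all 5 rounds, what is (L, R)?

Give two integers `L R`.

Answer: 121 171

Derivation:
Round 1 (k=6): L=65 R=4
Round 2 (k=33): L=4 R=202
Round 3 (k=42): L=202 R=47
Round 4 (k=20): L=47 R=121
Round 5 (k=37): L=121 R=171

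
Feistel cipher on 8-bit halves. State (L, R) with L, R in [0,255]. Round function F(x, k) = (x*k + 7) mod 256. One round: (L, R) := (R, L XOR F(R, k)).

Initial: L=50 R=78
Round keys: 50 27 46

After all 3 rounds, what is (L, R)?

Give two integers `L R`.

Round 1 (k=50): L=78 R=113
Round 2 (k=27): L=113 R=188
Round 3 (k=46): L=188 R=190

Answer: 188 190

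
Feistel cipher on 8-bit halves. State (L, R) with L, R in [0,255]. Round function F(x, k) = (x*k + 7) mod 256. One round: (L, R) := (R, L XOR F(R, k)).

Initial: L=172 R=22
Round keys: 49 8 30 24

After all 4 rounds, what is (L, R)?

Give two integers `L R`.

Answer: 100 254

Derivation:
Round 1 (k=49): L=22 R=145
Round 2 (k=8): L=145 R=153
Round 3 (k=30): L=153 R=100
Round 4 (k=24): L=100 R=254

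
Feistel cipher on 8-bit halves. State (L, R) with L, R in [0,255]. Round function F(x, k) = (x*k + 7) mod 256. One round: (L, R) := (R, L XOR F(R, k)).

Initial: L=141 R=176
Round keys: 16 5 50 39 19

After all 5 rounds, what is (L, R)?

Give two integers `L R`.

Answer: 53 181

Derivation:
Round 1 (k=16): L=176 R=138
Round 2 (k=5): L=138 R=9
Round 3 (k=50): L=9 R=67
Round 4 (k=39): L=67 R=53
Round 5 (k=19): L=53 R=181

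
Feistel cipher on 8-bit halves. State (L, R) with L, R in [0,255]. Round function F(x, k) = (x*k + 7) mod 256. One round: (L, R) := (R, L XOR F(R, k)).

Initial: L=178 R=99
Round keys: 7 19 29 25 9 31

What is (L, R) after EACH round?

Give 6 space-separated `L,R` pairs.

Answer: 99,14 14,114 114,255 255,156 156,124 124,151

Derivation:
Round 1 (k=7): L=99 R=14
Round 2 (k=19): L=14 R=114
Round 3 (k=29): L=114 R=255
Round 4 (k=25): L=255 R=156
Round 5 (k=9): L=156 R=124
Round 6 (k=31): L=124 R=151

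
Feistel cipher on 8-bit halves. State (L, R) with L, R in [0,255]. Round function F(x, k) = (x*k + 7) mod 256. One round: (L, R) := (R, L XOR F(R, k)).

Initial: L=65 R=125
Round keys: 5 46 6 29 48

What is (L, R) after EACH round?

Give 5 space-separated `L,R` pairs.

Round 1 (k=5): L=125 R=57
Round 2 (k=46): L=57 R=56
Round 3 (k=6): L=56 R=110
Round 4 (k=29): L=110 R=69
Round 5 (k=48): L=69 R=153

Answer: 125,57 57,56 56,110 110,69 69,153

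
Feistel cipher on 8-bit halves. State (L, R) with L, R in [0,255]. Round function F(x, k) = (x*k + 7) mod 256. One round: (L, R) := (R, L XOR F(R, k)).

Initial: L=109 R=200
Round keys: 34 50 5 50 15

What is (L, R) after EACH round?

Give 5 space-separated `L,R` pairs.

Round 1 (k=34): L=200 R=250
Round 2 (k=50): L=250 R=19
Round 3 (k=5): L=19 R=156
Round 4 (k=50): L=156 R=108
Round 5 (k=15): L=108 R=199

Answer: 200,250 250,19 19,156 156,108 108,199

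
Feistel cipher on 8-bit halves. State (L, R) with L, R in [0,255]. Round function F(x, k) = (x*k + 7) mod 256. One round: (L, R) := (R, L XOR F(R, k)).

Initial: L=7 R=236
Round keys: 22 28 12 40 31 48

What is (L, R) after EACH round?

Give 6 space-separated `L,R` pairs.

Round 1 (k=22): L=236 R=72
Round 2 (k=28): L=72 R=11
Round 3 (k=12): L=11 R=195
Round 4 (k=40): L=195 R=116
Round 5 (k=31): L=116 R=208
Round 6 (k=48): L=208 R=115

Answer: 236,72 72,11 11,195 195,116 116,208 208,115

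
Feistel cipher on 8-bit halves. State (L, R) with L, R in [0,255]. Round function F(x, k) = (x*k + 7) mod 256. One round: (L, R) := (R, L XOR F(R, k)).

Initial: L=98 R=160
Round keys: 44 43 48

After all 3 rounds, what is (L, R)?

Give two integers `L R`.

Answer: 222 66

Derivation:
Round 1 (k=44): L=160 R=229
Round 2 (k=43): L=229 R=222
Round 3 (k=48): L=222 R=66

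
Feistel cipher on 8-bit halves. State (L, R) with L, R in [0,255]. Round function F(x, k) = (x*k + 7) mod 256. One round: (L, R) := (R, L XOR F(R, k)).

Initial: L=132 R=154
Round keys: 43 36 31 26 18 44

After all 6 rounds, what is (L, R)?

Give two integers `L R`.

Answer: 8 11

Derivation:
Round 1 (k=43): L=154 R=97
Round 2 (k=36): L=97 R=49
Round 3 (k=31): L=49 R=151
Round 4 (k=26): L=151 R=108
Round 5 (k=18): L=108 R=8
Round 6 (k=44): L=8 R=11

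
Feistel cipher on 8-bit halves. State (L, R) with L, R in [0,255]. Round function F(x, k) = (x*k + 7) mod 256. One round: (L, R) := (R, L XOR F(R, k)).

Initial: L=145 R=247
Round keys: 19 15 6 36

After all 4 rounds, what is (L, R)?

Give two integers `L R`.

Answer: 56 26

Derivation:
Round 1 (k=19): L=247 R=205
Round 2 (k=15): L=205 R=253
Round 3 (k=6): L=253 R=56
Round 4 (k=36): L=56 R=26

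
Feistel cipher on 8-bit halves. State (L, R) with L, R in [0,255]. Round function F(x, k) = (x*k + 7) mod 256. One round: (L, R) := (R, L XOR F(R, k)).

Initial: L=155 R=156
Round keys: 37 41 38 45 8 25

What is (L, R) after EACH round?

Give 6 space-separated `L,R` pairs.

Round 1 (k=37): L=156 R=8
Round 2 (k=41): L=8 R=211
Round 3 (k=38): L=211 R=81
Round 4 (k=45): L=81 R=151
Round 5 (k=8): L=151 R=238
Round 6 (k=25): L=238 R=210

Answer: 156,8 8,211 211,81 81,151 151,238 238,210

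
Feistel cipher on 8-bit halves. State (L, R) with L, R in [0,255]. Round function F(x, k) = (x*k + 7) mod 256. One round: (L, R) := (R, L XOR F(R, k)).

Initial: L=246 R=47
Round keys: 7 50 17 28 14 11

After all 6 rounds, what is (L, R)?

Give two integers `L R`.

Round 1 (k=7): L=47 R=166
Round 2 (k=50): L=166 R=92
Round 3 (k=17): L=92 R=133
Round 4 (k=28): L=133 R=207
Round 5 (k=14): L=207 R=220
Round 6 (k=11): L=220 R=180

Answer: 220 180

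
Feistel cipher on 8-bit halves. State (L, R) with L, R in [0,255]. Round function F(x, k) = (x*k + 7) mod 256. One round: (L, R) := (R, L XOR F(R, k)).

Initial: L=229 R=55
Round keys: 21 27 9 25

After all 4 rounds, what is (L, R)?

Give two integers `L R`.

Answer: 133 143

Derivation:
Round 1 (k=21): L=55 R=111
Round 2 (k=27): L=111 R=139
Round 3 (k=9): L=139 R=133
Round 4 (k=25): L=133 R=143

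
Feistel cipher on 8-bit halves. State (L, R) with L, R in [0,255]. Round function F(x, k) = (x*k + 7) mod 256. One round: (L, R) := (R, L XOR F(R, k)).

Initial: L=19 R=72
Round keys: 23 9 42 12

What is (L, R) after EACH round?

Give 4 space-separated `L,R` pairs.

Answer: 72,108 108,155 155,25 25,168

Derivation:
Round 1 (k=23): L=72 R=108
Round 2 (k=9): L=108 R=155
Round 3 (k=42): L=155 R=25
Round 4 (k=12): L=25 R=168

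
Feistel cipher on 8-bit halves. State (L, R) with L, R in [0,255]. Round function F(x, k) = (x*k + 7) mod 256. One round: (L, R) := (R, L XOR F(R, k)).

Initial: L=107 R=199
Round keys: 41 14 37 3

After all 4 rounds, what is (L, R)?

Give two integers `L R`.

Answer: 36 9

Derivation:
Round 1 (k=41): L=199 R=141
Round 2 (k=14): L=141 R=122
Round 3 (k=37): L=122 R=36
Round 4 (k=3): L=36 R=9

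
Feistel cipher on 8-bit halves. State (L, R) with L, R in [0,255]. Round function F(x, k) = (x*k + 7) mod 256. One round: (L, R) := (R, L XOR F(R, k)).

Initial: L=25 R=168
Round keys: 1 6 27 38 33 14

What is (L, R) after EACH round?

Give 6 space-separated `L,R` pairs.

Answer: 168,182 182,227 227,78 78,120 120,49 49,205

Derivation:
Round 1 (k=1): L=168 R=182
Round 2 (k=6): L=182 R=227
Round 3 (k=27): L=227 R=78
Round 4 (k=38): L=78 R=120
Round 5 (k=33): L=120 R=49
Round 6 (k=14): L=49 R=205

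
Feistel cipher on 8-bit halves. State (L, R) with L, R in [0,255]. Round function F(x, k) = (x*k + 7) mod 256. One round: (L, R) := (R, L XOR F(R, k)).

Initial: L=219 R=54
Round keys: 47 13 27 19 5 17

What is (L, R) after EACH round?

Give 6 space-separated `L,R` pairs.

Round 1 (k=47): L=54 R=42
Round 2 (k=13): L=42 R=31
Round 3 (k=27): L=31 R=102
Round 4 (k=19): L=102 R=134
Round 5 (k=5): L=134 R=195
Round 6 (k=17): L=195 R=124

Answer: 54,42 42,31 31,102 102,134 134,195 195,124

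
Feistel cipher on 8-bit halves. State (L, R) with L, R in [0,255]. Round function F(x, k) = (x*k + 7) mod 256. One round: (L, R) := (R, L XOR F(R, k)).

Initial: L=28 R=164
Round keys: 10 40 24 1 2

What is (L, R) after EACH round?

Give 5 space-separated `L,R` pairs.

Round 1 (k=10): L=164 R=115
Round 2 (k=40): L=115 R=91
Round 3 (k=24): L=91 R=252
Round 4 (k=1): L=252 R=88
Round 5 (k=2): L=88 R=75

Answer: 164,115 115,91 91,252 252,88 88,75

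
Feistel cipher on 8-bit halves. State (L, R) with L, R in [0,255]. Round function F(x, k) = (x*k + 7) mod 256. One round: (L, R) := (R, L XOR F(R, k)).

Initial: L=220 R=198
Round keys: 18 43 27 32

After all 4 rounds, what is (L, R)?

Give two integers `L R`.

Round 1 (k=18): L=198 R=47
Round 2 (k=43): L=47 R=42
Round 3 (k=27): L=42 R=90
Round 4 (k=32): L=90 R=109

Answer: 90 109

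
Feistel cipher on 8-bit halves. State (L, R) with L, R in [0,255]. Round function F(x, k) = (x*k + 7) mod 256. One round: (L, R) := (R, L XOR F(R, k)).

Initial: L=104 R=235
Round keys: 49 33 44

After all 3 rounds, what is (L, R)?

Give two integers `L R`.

Round 1 (k=49): L=235 R=106
Round 2 (k=33): L=106 R=90
Round 3 (k=44): L=90 R=21

Answer: 90 21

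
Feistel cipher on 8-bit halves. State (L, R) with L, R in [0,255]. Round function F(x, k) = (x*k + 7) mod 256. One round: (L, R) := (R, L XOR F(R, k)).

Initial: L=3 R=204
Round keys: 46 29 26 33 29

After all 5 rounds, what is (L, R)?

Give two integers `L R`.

Round 1 (k=46): L=204 R=172
Round 2 (k=29): L=172 R=79
Round 3 (k=26): L=79 R=161
Round 4 (k=33): L=161 R=135
Round 5 (k=29): L=135 R=243

Answer: 135 243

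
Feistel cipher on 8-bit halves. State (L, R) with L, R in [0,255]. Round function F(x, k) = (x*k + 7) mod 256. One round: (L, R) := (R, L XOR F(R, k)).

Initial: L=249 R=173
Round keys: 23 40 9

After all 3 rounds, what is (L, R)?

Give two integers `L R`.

Round 1 (k=23): L=173 R=107
Round 2 (k=40): L=107 R=18
Round 3 (k=9): L=18 R=194

Answer: 18 194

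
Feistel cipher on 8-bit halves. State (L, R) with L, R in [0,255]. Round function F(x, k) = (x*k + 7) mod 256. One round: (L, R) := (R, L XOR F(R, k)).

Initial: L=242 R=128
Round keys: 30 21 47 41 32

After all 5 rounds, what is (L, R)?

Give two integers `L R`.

Answer: 201 181

Derivation:
Round 1 (k=30): L=128 R=245
Round 2 (k=21): L=245 R=160
Round 3 (k=47): L=160 R=146
Round 4 (k=41): L=146 R=201
Round 5 (k=32): L=201 R=181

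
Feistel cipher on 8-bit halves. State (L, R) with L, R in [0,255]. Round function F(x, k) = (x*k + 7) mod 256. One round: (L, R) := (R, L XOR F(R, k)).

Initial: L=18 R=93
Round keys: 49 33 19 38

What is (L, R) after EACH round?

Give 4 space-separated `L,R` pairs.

Round 1 (k=49): L=93 R=198
Round 2 (k=33): L=198 R=208
Round 3 (k=19): L=208 R=177
Round 4 (k=38): L=177 R=157

Answer: 93,198 198,208 208,177 177,157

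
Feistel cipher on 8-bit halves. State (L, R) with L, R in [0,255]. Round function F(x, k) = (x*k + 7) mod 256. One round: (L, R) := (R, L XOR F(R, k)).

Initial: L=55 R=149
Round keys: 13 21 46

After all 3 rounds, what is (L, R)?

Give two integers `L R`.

Answer: 247 198

Derivation:
Round 1 (k=13): L=149 R=175
Round 2 (k=21): L=175 R=247
Round 3 (k=46): L=247 R=198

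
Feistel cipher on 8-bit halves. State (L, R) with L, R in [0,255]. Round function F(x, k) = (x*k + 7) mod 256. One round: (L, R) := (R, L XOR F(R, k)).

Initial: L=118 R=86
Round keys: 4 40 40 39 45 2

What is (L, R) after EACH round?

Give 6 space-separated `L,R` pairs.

Answer: 86,41 41,57 57,198 198,8 8,169 169,81

Derivation:
Round 1 (k=4): L=86 R=41
Round 2 (k=40): L=41 R=57
Round 3 (k=40): L=57 R=198
Round 4 (k=39): L=198 R=8
Round 5 (k=45): L=8 R=169
Round 6 (k=2): L=169 R=81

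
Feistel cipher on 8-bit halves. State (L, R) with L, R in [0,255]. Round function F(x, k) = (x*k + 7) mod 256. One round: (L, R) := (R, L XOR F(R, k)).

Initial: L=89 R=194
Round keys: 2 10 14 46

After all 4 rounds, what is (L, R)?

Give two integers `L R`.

Answer: 119 144

Derivation:
Round 1 (k=2): L=194 R=210
Round 2 (k=10): L=210 R=249
Round 3 (k=14): L=249 R=119
Round 4 (k=46): L=119 R=144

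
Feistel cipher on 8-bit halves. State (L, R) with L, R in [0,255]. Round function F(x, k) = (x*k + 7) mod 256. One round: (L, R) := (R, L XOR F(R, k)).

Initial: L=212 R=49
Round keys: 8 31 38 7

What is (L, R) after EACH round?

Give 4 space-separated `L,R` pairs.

Answer: 49,91 91,61 61,78 78,20

Derivation:
Round 1 (k=8): L=49 R=91
Round 2 (k=31): L=91 R=61
Round 3 (k=38): L=61 R=78
Round 4 (k=7): L=78 R=20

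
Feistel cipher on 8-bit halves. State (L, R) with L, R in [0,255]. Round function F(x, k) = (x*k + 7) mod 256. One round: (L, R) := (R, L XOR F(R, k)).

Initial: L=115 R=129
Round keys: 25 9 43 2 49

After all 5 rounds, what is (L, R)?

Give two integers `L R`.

Round 1 (k=25): L=129 R=211
Round 2 (k=9): L=211 R=243
Round 3 (k=43): L=243 R=11
Round 4 (k=2): L=11 R=238
Round 5 (k=49): L=238 R=158

Answer: 238 158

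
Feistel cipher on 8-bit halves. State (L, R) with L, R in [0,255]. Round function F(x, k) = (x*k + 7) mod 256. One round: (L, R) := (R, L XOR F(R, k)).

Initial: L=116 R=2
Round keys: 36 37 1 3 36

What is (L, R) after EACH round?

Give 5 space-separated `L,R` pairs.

Round 1 (k=36): L=2 R=59
Round 2 (k=37): L=59 R=140
Round 3 (k=1): L=140 R=168
Round 4 (k=3): L=168 R=115
Round 5 (k=36): L=115 R=155

Answer: 2,59 59,140 140,168 168,115 115,155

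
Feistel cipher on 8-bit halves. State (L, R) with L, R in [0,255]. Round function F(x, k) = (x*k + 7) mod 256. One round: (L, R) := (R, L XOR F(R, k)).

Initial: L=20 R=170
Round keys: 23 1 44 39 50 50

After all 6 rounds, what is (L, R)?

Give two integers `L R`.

Answer: 43 182

Derivation:
Round 1 (k=23): L=170 R=89
Round 2 (k=1): L=89 R=202
Round 3 (k=44): L=202 R=230
Round 4 (k=39): L=230 R=219
Round 5 (k=50): L=219 R=43
Round 6 (k=50): L=43 R=182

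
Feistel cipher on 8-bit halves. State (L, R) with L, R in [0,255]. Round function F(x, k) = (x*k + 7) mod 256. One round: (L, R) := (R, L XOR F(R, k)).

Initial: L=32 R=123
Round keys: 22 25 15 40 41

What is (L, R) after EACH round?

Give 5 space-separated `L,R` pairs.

Round 1 (k=22): L=123 R=185
Round 2 (k=25): L=185 R=99
Round 3 (k=15): L=99 R=109
Round 4 (k=40): L=109 R=108
Round 5 (k=41): L=108 R=62

Answer: 123,185 185,99 99,109 109,108 108,62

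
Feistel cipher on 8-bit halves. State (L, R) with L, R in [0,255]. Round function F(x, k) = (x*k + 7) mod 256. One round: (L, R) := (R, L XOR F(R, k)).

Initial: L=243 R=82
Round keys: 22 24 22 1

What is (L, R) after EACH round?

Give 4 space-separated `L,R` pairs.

Answer: 82,224 224,85 85,181 181,233

Derivation:
Round 1 (k=22): L=82 R=224
Round 2 (k=24): L=224 R=85
Round 3 (k=22): L=85 R=181
Round 4 (k=1): L=181 R=233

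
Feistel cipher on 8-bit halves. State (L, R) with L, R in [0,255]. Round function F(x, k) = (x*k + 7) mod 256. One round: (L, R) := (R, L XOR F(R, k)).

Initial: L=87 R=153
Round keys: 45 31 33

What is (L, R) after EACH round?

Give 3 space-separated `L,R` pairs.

Round 1 (k=45): L=153 R=187
Round 2 (k=31): L=187 R=53
Round 3 (k=33): L=53 R=103

Answer: 153,187 187,53 53,103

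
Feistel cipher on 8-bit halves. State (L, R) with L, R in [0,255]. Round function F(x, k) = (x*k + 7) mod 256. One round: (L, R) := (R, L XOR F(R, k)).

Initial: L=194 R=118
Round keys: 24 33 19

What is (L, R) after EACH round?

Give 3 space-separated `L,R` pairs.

Answer: 118,213 213,10 10,16

Derivation:
Round 1 (k=24): L=118 R=213
Round 2 (k=33): L=213 R=10
Round 3 (k=19): L=10 R=16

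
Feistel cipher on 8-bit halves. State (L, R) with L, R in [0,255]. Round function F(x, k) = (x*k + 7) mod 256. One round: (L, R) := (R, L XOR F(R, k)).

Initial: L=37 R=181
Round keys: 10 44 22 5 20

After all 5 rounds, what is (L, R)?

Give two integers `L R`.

Answer: 112 136

Derivation:
Round 1 (k=10): L=181 R=60
Round 2 (k=44): L=60 R=226
Round 3 (k=22): L=226 R=79
Round 4 (k=5): L=79 R=112
Round 5 (k=20): L=112 R=136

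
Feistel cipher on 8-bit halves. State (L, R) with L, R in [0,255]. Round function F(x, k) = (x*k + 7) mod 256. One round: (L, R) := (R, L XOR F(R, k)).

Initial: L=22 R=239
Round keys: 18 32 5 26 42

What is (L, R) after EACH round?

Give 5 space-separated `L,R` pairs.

Round 1 (k=18): L=239 R=195
Round 2 (k=32): L=195 R=136
Round 3 (k=5): L=136 R=108
Round 4 (k=26): L=108 R=119
Round 5 (k=42): L=119 R=225

Answer: 239,195 195,136 136,108 108,119 119,225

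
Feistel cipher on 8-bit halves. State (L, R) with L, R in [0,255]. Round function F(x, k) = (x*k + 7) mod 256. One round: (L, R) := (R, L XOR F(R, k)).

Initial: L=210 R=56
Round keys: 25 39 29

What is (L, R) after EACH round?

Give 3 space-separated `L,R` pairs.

Answer: 56,173 173,90 90,148

Derivation:
Round 1 (k=25): L=56 R=173
Round 2 (k=39): L=173 R=90
Round 3 (k=29): L=90 R=148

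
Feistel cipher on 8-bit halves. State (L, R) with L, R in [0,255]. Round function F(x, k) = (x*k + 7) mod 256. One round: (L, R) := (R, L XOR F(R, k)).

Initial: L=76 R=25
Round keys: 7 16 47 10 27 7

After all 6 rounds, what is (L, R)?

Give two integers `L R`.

Answer: 19 247

Derivation:
Round 1 (k=7): L=25 R=250
Round 2 (k=16): L=250 R=190
Round 3 (k=47): L=190 R=19
Round 4 (k=10): L=19 R=123
Round 5 (k=27): L=123 R=19
Round 6 (k=7): L=19 R=247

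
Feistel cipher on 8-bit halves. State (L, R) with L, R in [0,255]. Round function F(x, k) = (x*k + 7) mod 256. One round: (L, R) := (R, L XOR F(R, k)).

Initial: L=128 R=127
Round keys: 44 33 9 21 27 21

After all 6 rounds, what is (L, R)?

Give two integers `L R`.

Answer: 227 81

Derivation:
Round 1 (k=44): L=127 R=91
Round 2 (k=33): L=91 R=189
Round 3 (k=9): L=189 R=247
Round 4 (k=21): L=247 R=247
Round 5 (k=27): L=247 R=227
Round 6 (k=21): L=227 R=81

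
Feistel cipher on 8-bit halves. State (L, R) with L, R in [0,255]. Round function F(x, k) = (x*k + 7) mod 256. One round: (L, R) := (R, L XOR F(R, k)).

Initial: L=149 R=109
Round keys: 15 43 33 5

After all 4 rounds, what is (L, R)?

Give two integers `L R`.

Answer: 39 123

Derivation:
Round 1 (k=15): L=109 R=255
Round 2 (k=43): L=255 R=177
Round 3 (k=33): L=177 R=39
Round 4 (k=5): L=39 R=123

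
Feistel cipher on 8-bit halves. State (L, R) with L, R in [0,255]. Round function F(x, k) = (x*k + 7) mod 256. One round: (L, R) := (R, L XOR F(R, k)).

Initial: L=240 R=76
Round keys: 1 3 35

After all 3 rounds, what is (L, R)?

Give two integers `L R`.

Round 1 (k=1): L=76 R=163
Round 2 (k=3): L=163 R=188
Round 3 (k=35): L=188 R=24

Answer: 188 24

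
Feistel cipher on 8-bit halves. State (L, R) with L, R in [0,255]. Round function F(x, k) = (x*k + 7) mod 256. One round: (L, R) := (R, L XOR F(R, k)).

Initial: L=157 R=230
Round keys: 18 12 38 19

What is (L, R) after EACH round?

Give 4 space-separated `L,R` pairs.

Round 1 (k=18): L=230 R=174
Round 2 (k=12): L=174 R=201
Round 3 (k=38): L=201 R=115
Round 4 (k=19): L=115 R=89

Answer: 230,174 174,201 201,115 115,89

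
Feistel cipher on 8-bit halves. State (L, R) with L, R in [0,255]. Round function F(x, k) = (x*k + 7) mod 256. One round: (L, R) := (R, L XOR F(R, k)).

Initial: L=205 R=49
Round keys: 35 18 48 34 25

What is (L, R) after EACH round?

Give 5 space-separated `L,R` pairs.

Answer: 49,119 119,84 84,176 176,51 51,178

Derivation:
Round 1 (k=35): L=49 R=119
Round 2 (k=18): L=119 R=84
Round 3 (k=48): L=84 R=176
Round 4 (k=34): L=176 R=51
Round 5 (k=25): L=51 R=178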